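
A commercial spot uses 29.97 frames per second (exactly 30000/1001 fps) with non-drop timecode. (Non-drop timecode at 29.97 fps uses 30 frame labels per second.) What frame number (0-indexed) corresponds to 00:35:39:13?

Total seconds to the label: (0 × 3600 + 35 × 60 + 39) = 2139.
Frame index = 2139 × 30 + 13 = 64183.

64183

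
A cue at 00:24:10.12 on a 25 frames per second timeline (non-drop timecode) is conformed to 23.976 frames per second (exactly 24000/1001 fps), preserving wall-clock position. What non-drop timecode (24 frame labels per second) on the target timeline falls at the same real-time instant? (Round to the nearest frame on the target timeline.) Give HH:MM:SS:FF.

00:24:09:01

Source frame index: (0×3600 + 24×60 + 10) × 25 + 12 = 36262.
Real time: 36262 / (25) = 36262/25 s.
Target frame: (36262/25) × (24000/1001) = 34811520/1001 ≈ 34776.743 → 34777.
At 24 labels/s: frame 34777 → 00:24:09:01.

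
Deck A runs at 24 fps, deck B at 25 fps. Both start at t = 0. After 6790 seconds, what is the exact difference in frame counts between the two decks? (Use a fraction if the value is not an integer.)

A emits 24 × 6790 = 162960 frames; B emits 25 × 6790 = 169750.
Difference = 6790 frames; B is ahead of A.

6790 frames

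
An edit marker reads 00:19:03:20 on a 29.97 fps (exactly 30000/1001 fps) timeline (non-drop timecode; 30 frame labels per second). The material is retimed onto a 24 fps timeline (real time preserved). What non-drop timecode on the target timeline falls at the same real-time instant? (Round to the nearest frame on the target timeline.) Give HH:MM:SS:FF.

Source frame index: (0×3600 + 19×60 + 3) × 30 + 20 = 34310.
Real time: 34310 / (30000/1001) = 3434431/3000 s.
Target frame: (3434431/3000) × (24) = 3434431/125 ≈ 27475.448 → 27475.
At 24 labels/s: frame 27475 → 00:19:04:19.

00:19:04:19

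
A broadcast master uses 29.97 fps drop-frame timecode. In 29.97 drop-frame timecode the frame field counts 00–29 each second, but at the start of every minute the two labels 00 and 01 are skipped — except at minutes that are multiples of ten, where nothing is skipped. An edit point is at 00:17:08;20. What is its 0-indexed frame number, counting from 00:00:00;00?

As if non-drop at 30 labels/s: (0 × 3600 + 17 × 60 + 8) × 30 + 20 = 30860.
Minute boundaries passed: 17; those not divisible by 10: 17 − 1 = 16; dropped labels = 2 × 16 = 32.
Actual frame index = 30860 − 32 = 30828.

30828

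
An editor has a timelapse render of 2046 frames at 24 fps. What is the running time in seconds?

85.25 seconds

Running time = 2046 / (24) = 85.25 s.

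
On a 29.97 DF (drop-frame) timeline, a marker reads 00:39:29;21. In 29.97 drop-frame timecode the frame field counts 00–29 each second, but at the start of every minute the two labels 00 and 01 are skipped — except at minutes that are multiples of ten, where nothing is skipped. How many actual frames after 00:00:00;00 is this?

71019

Complete 10-minute blocks: 3, each 17982 frames → 53946.
Remaining 9 whole minutes in the current block: 1800 + 8 × 1798 = 16184 frames.
Within the current minute: 29 × 30 + 21 − 2 = 889 (labels ;00/;01 skipped at this minute). Total = 53946 + 16184 + 889 = 71019.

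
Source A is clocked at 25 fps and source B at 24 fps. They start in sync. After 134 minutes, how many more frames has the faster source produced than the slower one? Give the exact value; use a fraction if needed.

8040 frames

134 min = 8040 s.
A emits 25 × 8040 = 201000 frames; B emits 24 × 8040 = 192960.
Difference = 8040 frames; B is behind A.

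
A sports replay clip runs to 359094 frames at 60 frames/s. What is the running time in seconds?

5984.9 seconds

Running time = 359094 / (60) = 5984.9 s.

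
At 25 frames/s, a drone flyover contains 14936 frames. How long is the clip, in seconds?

Running time = 14936 / (25) = 597.44 s.

597.44 seconds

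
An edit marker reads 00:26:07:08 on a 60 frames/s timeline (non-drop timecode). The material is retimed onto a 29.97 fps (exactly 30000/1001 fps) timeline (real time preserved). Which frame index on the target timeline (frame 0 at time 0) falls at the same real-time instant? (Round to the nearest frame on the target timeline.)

Source frame index: (0×3600 + 26×60 + 7) × 60 + 8 = 94028.
Real time: 94028 / (60) = 23507/15 s.
Target frame: (23507/15) × (30000/1001) = 4274000/91 ≈ 46967.033 → 46967.

frame 46967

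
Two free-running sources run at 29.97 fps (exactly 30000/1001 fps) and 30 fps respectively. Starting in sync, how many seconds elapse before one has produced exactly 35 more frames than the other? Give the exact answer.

The gap grows by |30 − 30000/1001| = 30/1001 frames per second.
Time for a 35-frame gap: 35 ÷ (30/1001) = 7007/6 s.

7007/6 seconds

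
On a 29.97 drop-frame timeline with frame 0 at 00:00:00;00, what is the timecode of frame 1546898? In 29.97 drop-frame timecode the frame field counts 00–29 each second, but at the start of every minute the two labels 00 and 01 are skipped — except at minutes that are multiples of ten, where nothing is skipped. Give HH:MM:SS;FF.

Ten DF minutes hold 17982 frames, so frame 1546898 lies in block 86 (frames 1546452–1564433) with 446 frames into that block.
The block's first minute is 1800 frames and the rest 1798 each; 446 frames reaches minute 0, so 86 × 18 + 0 × 2 = 1548 labels have been skipped so far.
Adding those back, label number 1546898 + 1548 = 1548446 at 30 labels/s is 51614 s + 26 f = 14 h 20 min 14 s frame 26, i.e. 14:20:14;26.

14:20:14;26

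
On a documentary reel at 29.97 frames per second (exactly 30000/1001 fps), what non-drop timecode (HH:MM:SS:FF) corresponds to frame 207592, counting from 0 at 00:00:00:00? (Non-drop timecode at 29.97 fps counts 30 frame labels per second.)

207592 ÷ 30 = 6919 full seconds, remainder 22 frames.
6919 s = 1 h 55 min 19 s.
Timecode: 01:55:19:22.

01:55:19:22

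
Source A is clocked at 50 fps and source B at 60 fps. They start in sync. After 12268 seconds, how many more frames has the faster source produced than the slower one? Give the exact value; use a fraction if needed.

A emits 50 × 12268 = 613400 frames; B emits 60 × 12268 = 736080.
Difference = 122680 frames; B is ahead of A.

122680 frames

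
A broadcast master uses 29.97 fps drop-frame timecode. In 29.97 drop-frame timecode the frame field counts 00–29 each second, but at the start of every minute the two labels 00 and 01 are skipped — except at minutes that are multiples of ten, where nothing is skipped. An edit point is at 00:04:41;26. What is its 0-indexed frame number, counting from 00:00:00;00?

Complete 10-minute blocks: 0, each 17982 frames → 0.
Remaining 4 whole minutes in the current block: 1800 + 3 × 1798 = 7194 frames.
Within the current minute: 41 × 30 + 26 − 2 = 1254 (labels ;00/;01 skipped at this minute). Total = 0 + 7194 + 1254 = 8448.

8448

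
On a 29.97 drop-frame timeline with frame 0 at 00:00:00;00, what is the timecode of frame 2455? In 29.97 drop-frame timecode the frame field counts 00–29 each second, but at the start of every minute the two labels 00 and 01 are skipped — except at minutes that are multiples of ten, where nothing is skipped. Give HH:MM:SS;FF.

Each 10-minute DF block holds 10 × 60 × 30 − 9 × 2 = 17982 frames. 2455 ÷ 17982 → 0 full blocks, remainder 2455.
Within the partial block the first minute is 1800 frames and each further minute 1798, so 1 further minute boundary passed. Total skipped labels = 18 × 0 + 2 × 1 = 2.
Non-drop label index = 2455 + 2 = 2457; at 30 labels/s that is 00:01:21:27, i.e. DF 00:01:21;27.

00:01:21;27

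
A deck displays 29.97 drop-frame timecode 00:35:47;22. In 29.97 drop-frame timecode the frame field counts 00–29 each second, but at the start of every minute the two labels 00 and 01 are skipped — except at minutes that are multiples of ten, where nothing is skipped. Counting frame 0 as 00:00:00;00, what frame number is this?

As if non-drop at 30 labels/s: (0 × 3600 + 35 × 60 + 47) × 30 + 22 = 64432.
Minute boundaries passed: 35; those not divisible by 10: 35 − 3 = 32; dropped labels = 2 × 32 = 64.
Actual frame index = 64432 − 64 = 64368.

64368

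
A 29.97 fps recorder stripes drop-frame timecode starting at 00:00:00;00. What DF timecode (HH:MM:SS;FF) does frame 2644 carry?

Each 10-minute DF block holds 10 × 60 × 30 − 9 × 2 = 17982 frames. 2644 ÷ 17982 → 0 full blocks, remainder 2644.
Within the partial block the first minute is 1800 frames and each further minute 1798, so 1 further minute boundary passed. Total skipped labels = 18 × 0 + 2 × 1 = 2.
Non-drop label index = 2644 + 2 = 2646; at 30 labels/s that is 00:01:28:06, i.e. DF 00:01:28;06.

00:01:28;06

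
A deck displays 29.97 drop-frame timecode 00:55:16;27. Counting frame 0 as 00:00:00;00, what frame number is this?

As if non-drop at 30 labels/s: (0 × 3600 + 55 × 60 + 16) × 30 + 27 = 99507.
Minute boundaries passed: 55; those not divisible by 10: 55 − 5 = 50; dropped labels = 2 × 50 = 100.
Actual frame index = 99507 − 100 = 99407.

99407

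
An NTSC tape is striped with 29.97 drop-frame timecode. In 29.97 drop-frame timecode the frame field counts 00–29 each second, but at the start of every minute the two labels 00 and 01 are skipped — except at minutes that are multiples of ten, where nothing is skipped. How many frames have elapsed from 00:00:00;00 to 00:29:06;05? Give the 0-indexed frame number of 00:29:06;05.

Complete 10-minute blocks: 2, each 17982 frames → 35964.
Remaining 9 whole minutes in the current block: 1800 + 8 × 1798 = 16184 frames.
Within the current minute: 6 × 30 + 5 − 2 = 183 (labels ;00/;01 skipped at this minute). Total = 35964 + 16184 + 183 = 52331.

52331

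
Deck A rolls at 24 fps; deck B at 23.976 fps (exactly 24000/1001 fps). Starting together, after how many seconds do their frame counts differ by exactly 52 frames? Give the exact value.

The gap grows by |24000/1001 − 24| = 24/1001 frames per second.
Time for a 52-frame gap: 52 ÷ (24/1001) = 13013/6 s.

13013/6 seconds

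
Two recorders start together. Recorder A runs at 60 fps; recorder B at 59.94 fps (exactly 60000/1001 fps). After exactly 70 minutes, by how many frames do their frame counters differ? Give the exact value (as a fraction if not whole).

70 min = 4200 s.
A emits 60 × 4200 = 252000 frames; B emits 60000/1001 × 4200 = 36000000/143.
Difference = 36000/143 frames (≈ 251.7483); B is behind A.

36000/143 frames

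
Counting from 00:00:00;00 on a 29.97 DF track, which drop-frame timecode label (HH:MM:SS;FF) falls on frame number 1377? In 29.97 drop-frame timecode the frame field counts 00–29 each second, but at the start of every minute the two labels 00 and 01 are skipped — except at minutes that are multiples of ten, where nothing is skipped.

Ten DF minutes hold 17982 frames, so frame 1377 lies in block 0 (frames 0–17981) with 1377 frames into that block.
The block's first minute is 1800 frames and the rest 1798 each; 1377 frames reaches minute 0, so 0 × 18 + 0 × 2 = 0 labels have been skipped so far.
Adding those back, label number 1377 + 0 = 1377 at 30 labels/s is 45 s + 27 f = 0 h 0 min 45 s frame 27, i.e. 00:00:45;27.

00:00:45;27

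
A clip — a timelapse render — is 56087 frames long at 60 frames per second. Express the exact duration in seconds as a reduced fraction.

56087/60 seconds

Running time = 56087 ÷ (60) = 56087 × 1/60 = 56087/60 s.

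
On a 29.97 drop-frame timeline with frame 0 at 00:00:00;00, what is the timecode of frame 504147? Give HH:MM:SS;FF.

Each 10-minute DF block holds 10 × 60 × 30 − 9 × 2 = 17982 frames. 504147 ÷ 17982 → 28 full blocks, remainder 651.
Within the partial block the first minute is 1800 frames and each further minute 1798, so 0 further minute boundaries passed. Total skipped labels = 18 × 28 + 2 × 0 = 504.
Non-drop label index = 504147 + 504 = 504651; at 30 labels/s that is 04:40:21:21, i.e. DF 04:40:21;21.

04:40:21;21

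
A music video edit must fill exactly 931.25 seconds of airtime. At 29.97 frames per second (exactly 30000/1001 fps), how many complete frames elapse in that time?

Frames = 931.25 × 30000/1001 = 27937500/1001 ≈ 27909.5904.
Complete frames: 27909.

27909 frames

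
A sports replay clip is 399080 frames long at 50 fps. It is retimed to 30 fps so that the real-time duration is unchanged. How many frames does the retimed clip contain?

239448 frames

Target frames = source frames × (target rate / source rate) = 399080 × (30)/(50) = 399080 × 3/5 = 239448.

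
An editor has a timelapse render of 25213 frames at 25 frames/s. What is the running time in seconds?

Running time = 25213 / (25) = 1008.52 s.

1008.52 seconds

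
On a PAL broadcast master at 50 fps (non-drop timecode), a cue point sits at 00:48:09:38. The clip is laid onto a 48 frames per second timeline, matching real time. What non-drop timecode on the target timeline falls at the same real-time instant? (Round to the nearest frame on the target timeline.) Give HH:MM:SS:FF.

Source frame index: (0×3600 + 48×60 + 9) × 50 + 38 = 144488.
Real time: 144488 / (50) = 72244/25 s.
Target frame: (72244/25) × (48) = 3467712/25 ≈ 138708.480 → 138708.
At 48 labels/s: frame 138708 → 00:48:09:36.

00:48:09:36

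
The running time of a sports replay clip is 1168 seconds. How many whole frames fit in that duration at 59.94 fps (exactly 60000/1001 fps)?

70009 frames

Frames = 1168 × 60000/1001 = 70080000/1001 ≈ 70009.9900.
Complete frames: 70009.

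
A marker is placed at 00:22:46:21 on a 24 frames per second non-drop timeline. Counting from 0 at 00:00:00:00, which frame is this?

frame 32805

Total seconds to the label: (0 × 3600 + 22 × 60 + 46) = 1366.
Frame index = 1366 × 24 + 21 = 32805.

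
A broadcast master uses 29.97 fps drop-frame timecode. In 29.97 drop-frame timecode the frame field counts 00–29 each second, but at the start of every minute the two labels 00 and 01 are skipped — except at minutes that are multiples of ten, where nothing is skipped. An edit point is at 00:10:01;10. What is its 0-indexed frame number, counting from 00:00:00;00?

Complete 10-minute blocks: 1, each 17982 frames → 17982.
Remaining 0 whole minutes in the current block: 0 frames.
Within the current minute: 1 × 30 + 10 = 40. Total = 17982 + 0 + 40 = 18022.

18022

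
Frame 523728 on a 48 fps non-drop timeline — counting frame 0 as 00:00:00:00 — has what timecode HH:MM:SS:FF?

523728 ÷ 48 = 10911 full seconds, remainder 0 frames.
10911 s = 3 h 1 min 51 s.
Timecode: 03:01:51:00.

03:01:51:00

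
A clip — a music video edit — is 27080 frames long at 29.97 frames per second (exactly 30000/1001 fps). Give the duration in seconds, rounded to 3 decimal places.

903.569 seconds

Running time = 27080 × 1001/30000 = 677677/750 s ≈ 903.569 s.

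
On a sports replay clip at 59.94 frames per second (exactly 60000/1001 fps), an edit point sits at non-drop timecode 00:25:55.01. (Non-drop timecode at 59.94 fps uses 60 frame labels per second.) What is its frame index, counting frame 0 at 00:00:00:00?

Total seconds to the label: (0 × 3600 + 25 × 60 + 55) = 1555.
Frame index = 1555 × 60 + 1 = 93301.

frame 93301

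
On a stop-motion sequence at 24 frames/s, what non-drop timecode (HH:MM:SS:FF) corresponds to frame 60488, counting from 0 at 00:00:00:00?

00:42:00:08

60488 ÷ 24 = 2520 full seconds, remainder 8 frames.
2520 s = 0 h 42 min 0 s.
Timecode: 00:42:00:08.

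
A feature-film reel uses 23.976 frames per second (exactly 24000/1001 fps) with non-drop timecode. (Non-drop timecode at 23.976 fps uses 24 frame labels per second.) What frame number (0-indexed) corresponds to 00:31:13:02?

44954

Total seconds to the label: (0 × 3600 + 31 × 60 + 13) = 1873.
Frame index = 1873 × 24 + 2 = 44954.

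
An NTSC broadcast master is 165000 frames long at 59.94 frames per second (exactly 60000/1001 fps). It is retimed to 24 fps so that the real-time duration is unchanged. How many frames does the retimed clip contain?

66066 frames

Target frames = source frames × (target rate / source rate) = 165000 × (24)/(60000/1001) = 165000 × 1001/2500 = 66066.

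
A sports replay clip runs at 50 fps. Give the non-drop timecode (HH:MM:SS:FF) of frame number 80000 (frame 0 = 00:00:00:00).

00:26:40:00

80000 ÷ 50 = 1600 full seconds, remainder 0 frames.
1600 s = 0 h 26 min 40 s.
Timecode: 00:26:40:00.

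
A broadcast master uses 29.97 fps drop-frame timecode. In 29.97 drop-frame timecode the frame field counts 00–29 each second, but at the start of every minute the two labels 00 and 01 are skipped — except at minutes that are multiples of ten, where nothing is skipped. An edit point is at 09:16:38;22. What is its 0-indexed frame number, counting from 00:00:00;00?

As if non-drop at 30 labels/s: (9 × 3600 + 16 × 60 + 38) × 30 + 22 = 1001962.
Minute boundaries passed: 556; those not divisible by 10: 556 − 55 = 501; dropped labels = 2 × 501 = 1002.
Actual frame index = 1001962 − 1002 = 1000960.

1000960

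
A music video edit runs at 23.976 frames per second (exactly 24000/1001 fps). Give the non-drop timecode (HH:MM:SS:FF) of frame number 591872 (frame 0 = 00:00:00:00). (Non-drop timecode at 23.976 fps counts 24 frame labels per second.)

591872 ÷ 24 = 24661 full seconds, remainder 8 frames.
24661 s = 6 h 51 min 1 s.
Timecode: 06:51:01:08.

06:51:01:08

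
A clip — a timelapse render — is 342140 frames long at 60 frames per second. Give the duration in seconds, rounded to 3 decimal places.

5702.333 seconds

Running time = 342140 × 1/60 = 17107/3 s ≈ 5702.333 s.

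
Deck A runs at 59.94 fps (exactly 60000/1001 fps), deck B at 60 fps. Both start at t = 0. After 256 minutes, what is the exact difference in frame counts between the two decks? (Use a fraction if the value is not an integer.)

921600/1001 frames

256 min = 15360 s.
A emits 60000/1001 × 15360 = 921600000/1001 frames; B emits 60 × 15360 = 921600.
Difference = 921600/1001 frames (≈ 920.6793); B is ahead of A.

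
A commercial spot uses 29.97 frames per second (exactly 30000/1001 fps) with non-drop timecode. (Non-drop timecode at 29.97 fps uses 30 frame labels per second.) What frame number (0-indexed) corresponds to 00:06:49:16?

Total seconds to the label: (0 × 3600 + 6 × 60 + 49) = 409.
Frame index = 409 × 30 + 16 = 12286.

frame 12286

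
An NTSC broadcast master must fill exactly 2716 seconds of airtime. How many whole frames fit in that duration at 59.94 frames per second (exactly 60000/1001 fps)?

162797 frames

Frames = 2716 × 60000/1001 = 23280000/143 ≈ 162797.2028.
Complete frames: 162797.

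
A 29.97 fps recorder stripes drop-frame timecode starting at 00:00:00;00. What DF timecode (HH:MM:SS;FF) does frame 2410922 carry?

22:20:44;14

Each 10-minute DF block holds 10 × 60 × 30 − 9 × 2 = 17982 frames. 2410922 ÷ 17982 → 134 full blocks, remainder 1334.
Within the partial block the first minute is 1800 frames and each further minute 1798, so 0 further minute boundaries passed. Total skipped labels = 18 × 134 + 2 × 0 = 2412.
Non-drop label index = 2410922 + 2412 = 2413334; at 30 labels/s that is 22:20:44:14, i.e. DF 22:20:44;14.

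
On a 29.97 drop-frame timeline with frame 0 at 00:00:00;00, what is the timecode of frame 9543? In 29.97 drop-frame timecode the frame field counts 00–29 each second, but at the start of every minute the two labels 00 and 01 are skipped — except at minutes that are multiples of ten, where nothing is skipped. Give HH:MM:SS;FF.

00:05:18;13

Each 10-minute DF block holds 10 × 60 × 30 − 9 × 2 = 17982 frames. 9543 ÷ 17982 → 0 full blocks, remainder 9543.
Within the partial block the first minute is 1800 frames and each further minute 1798, so 5 further minute boundaries passed. Total skipped labels = 18 × 0 + 2 × 5 = 10.
Non-drop label index = 9543 + 10 = 9553; at 30 labels/s that is 00:05:18:13, i.e. DF 00:05:18;13.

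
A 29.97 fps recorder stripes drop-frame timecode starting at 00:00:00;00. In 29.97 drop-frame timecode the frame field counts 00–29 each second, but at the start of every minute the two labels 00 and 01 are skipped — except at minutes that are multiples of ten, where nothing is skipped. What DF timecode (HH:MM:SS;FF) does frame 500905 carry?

Ten DF minutes hold 17982 frames, so frame 500905 lies in block 27 (frames 485514–503495) with 15391 frames into that block.
The block's first minute is 1800 frames and the rest 1798 each; 15391 frames reaches minute 8, so 27 × 18 + 8 × 2 = 502 labels have been skipped so far.
Adding those back, label number 500905 + 502 = 501407 at 30 labels/s is 16713 s + 17 f = 4 h 38 min 33 s frame 17, i.e. 04:38:33;17.

04:38:33;17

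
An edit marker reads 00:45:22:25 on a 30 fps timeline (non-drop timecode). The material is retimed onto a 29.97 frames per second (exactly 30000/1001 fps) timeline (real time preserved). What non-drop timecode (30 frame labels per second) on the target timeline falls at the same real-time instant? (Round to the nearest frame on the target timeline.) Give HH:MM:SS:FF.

00:45:20:03

Source frame index: (0×3600 + 45×60 + 22) × 30 + 25 = 81685.
Real time: 81685 / (30) = 16337/6 s.
Target frame: (16337/6) × (30000/1001) = 81685000/1001 ≈ 81603.397 → 81603.
At 30 labels/s: frame 81603 → 00:45:20:03.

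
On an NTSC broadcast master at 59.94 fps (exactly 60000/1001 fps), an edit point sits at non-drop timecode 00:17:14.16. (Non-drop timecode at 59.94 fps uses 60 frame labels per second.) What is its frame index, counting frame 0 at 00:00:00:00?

62056

Total seconds to the label: (0 × 3600 + 17 × 60 + 14) = 1034.
Frame index = 1034 × 60 + 16 = 62056.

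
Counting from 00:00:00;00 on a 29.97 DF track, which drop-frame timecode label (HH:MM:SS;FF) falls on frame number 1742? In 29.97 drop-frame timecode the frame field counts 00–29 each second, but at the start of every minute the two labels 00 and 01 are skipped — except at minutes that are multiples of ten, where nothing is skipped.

00:00:58;02

Each 10-minute DF block holds 10 × 60 × 30 − 9 × 2 = 17982 frames. 1742 ÷ 17982 → 0 full blocks, remainder 1742.
Within the partial block the first minute is 1800 frames and each further minute 1798, so 0 further minute boundaries passed. Total skipped labels = 18 × 0 + 2 × 0 = 0.
Non-drop label index = 1742 + 0 = 1742; at 30 labels/s that is 00:00:58:02, i.e. DF 00:00:58;02.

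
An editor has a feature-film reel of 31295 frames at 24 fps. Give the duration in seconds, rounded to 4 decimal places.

Running time = 31295 × 1/24 = 31295/24 s ≈ 1303.9583 s.

1303.9583 seconds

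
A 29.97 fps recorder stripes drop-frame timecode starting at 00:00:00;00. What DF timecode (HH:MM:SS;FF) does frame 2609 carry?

00:01:27;01

Each 10-minute DF block holds 10 × 60 × 30 − 9 × 2 = 17982 frames. 2609 ÷ 17982 → 0 full blocks, remainder 2609.
Within the partial block the first minute is 1800 frames and each further minute 1798, so 1 further minute boundary passed. Total skipped labels = 18 × 0 + 2 × 1 = 2.
Non-drop label index = 2609 + 2 = 2611; at 30 labels/s that is 00:01:27:01, i.e. DF 00:01:27;01.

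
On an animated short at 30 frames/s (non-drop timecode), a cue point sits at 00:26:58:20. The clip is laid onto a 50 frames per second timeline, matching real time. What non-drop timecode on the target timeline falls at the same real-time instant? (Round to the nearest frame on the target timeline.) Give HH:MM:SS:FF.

Source frame index: (0×3600 + 26×60 + 58) × 30 + 20 = 48560.
Real time: 48560 / (30) = 4856/3 s.
Target frame: (4856/3) × (50) = 242800/3 ≈ 80933.333 → 80933.
At 50 labels/s: frame 80933 → 00:26:58:33.

00:26:58:33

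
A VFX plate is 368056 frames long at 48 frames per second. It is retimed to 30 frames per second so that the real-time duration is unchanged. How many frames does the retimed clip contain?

Target frames = source frames × (target rate / source rate) = 368056 × (30)/(48) = 368056 × 5/8 = 230035.

230035 frames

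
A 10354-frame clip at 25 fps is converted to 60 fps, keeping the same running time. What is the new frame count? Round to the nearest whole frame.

Frames at target rate = 10354 × (60) / (25) = 124248/5 ≈ 24849.600.
Nearest whole frame: 24850.

24850 frames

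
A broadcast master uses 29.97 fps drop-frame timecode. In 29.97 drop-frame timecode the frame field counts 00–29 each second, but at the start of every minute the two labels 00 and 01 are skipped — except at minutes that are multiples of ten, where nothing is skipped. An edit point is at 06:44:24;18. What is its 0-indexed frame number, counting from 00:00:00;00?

As if non-drop at 30 labels/s: (6 × 3600 + 44 × 60 + 24) × 30 + 18 = 727938.
Minute boundaries passed: 404; those not divisible by 10: 404 − 40 = 364; dropped labels = 2 × 364 = 728.
Actual frame index = 727938 − 728 = 727210.

727210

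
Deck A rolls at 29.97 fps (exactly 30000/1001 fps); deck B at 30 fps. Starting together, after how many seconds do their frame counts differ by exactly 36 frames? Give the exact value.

The gap grows by |30 − 30000/1001| = 30/1001 frames per second.
Time for a 36-frame gap: 36 ÷ (30/1001) = 1201.2 s.

1201.2 seconds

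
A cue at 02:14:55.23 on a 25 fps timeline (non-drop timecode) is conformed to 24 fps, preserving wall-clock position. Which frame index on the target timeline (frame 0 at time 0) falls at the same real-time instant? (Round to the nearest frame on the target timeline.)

Source frame index: (2×3600 + 14×60 + 55) × 25 + 23 = 202398.
Real time: 202398 / (25) = 202398/25 s.
Target frame: (202398/25) × (24) = 4857552/25 ≈ 194302.080 → 194302.

frame 194302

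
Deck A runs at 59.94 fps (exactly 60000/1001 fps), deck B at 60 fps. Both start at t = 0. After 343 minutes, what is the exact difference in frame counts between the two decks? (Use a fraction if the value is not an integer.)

343 min = 20580 s.
A emits 60000/1001 × 20580 = 176400000/143 frames; B emits 60 × 20580 = 1234800.
Difference = 176400/143 frames (≈ 1233.5664); B is ahead of A.

176400/143 frames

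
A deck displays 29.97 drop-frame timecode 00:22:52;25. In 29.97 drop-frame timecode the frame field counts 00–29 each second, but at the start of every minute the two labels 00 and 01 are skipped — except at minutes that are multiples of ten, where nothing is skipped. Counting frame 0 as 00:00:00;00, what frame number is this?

41145

Complete 10-minute blocks: 2, each 17982 frames → 35964.
Remaining 2 whole minutes in the current block: 1800 + 1 × 1798 = 3598 frames.
Within the current minute: 52 × 30 + 25 − 2 = 1583 (labels ;00/;01 skipped at this minute). Total = 35964 + 3598 + 1583 = 41145.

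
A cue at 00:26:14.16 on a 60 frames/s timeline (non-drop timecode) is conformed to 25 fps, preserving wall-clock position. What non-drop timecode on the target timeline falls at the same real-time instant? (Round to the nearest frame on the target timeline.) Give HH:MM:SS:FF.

Source frame index: (0×3600 + 26×60 + 14) × 60 + 16 = 94456.
Real time: 94456 / (60) = 23614/15 s.
Target frame: (23614/15) × (25) = 118070/3 ≈ 39356.667 → 39357.
At 25 labels/s: frame 39357 → 00:26:14:07.

00:26:14:07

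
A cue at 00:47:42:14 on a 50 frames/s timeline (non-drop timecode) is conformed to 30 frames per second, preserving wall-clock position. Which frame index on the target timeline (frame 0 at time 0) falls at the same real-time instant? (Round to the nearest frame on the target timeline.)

Source frame index: (0×3600 + 47×60 + 42) × 50 + 14 = 143114.
Real time: 143114 / (50) = 71557/25 s.
Target frame: (71557/25) × (30) = 429342/5 ≈ 85868.400 → 85868.

frame 85868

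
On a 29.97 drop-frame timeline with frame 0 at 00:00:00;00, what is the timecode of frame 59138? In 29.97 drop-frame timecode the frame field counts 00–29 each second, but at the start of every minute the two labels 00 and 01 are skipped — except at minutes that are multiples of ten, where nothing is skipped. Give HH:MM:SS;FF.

00:32:53;06

Ten DF minutes hold 17982 frames, so frame 59138 lies in block 3 (frames 53946–71927) with 5192 frames into that block.
The block's first minute is 1800 frames and the rest 1798 each; 5192 frames reaches minute 2, so 3 × 18 + 2 × 2 = 58 labels have been skipped so far.
Adding those back, label number 59138 + 58 = 59196 at 30 labels/s is 1973 s + 6 f = 0 h 32 min 53 s frame 6, i.e. 00:32:53;06.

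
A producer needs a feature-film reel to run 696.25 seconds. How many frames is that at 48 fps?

Frames = 696.25 × 48 = 33420.

33420 frames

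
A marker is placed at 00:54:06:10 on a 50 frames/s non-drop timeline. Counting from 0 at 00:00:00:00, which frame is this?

frame 162310

Total seconds to the label: (0 × 3600 + 54 × 60 + 6) = 3246.
Frame index = 3246 × 50 + 10 = 162310.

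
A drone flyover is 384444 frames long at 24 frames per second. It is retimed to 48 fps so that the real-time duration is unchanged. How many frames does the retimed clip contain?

768888 frames

Target frames = source frames × (target rate / source rate) = 384444 × (48)/(24) = 384444 × 2 = 768888.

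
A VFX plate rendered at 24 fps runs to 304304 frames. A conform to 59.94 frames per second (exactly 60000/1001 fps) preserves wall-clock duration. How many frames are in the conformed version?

760000 frames

Target frames = source frames × (target rate / source rate) = 304304 × (60000/1001)/(24) = 304304 × 2500/1001 = 760000.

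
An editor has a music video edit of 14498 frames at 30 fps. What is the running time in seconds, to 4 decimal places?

483.2667 seconds

Running time = 14498 × 1/30 = 7249/15 s ≈ 483.2667 s.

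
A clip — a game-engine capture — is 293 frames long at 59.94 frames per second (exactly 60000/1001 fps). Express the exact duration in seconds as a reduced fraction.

293293/60000 seconds

Running time = 293 ÷ (60000/1001) = 293 × 1001/60000 = 293293/60000 s.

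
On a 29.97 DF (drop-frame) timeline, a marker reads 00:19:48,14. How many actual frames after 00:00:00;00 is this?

35618

Complete 10-minute blocks: 1, each 17982 frames → 17982.
Remaining 9 whole minutes in the current block: 1800 + 8 × 1798 = 16184 frames.
Within the current minute: 48 × 30 + 14 − 2 = 1452 (labels ;00/;01 skipped at this minute). Total = 17982 + 16184 + 1452 = 35618.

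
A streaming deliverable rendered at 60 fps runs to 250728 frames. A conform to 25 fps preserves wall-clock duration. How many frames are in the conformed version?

104470 frames

Target frames = source frames × (target rate / source rate) = 250728 × (25)/(60) = 250728 × 5/12 = 104470.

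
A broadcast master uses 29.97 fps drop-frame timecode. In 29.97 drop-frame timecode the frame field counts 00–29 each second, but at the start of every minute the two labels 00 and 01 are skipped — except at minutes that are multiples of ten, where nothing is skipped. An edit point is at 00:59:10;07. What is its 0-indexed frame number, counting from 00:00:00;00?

106399

As if non-drop at 30 labels/s: (0 × 3600 + 59 × 60 + 10) × 30 + 7 = 106507.
Minute boundaries passed: 59; those not divisible by 10: 59 − 5 = 54; dropped labels = 2 × 54 = 108.
Actual frame index = 106507 − 108 = 106399.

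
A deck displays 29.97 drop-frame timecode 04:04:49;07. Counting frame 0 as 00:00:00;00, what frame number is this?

440237

As if non-drop at 30 labels/s: (4 × 3600 + 4 × 60 + 49) × 30 + 7 = 440677.
Minute boundaries passed: 244; those not divisible by 10: 244 − 24 = 220; dropped labels = 2 × 220 = 440.
Actual frame index = 440677 − 440 = 440237.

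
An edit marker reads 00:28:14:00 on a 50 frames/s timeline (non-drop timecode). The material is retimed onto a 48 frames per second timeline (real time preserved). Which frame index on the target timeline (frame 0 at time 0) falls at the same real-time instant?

frame 81312

Source frame index: (0×3600 + 28×60 + 14) × 50 + 0 = 84700.
Real time: 84700 / (50) = 1694 s.
Target frame: (1694) × (48) = 81312.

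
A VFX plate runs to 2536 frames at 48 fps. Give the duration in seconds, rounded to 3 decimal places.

52.833 seconds

Running time = 2536 × 1/48 = 317/6 s ≈ 52.833 s.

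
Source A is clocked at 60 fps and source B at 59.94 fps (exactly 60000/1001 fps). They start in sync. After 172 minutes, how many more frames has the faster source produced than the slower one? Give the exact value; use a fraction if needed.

172 min = 10320 s.
A emits 60 × 10320 = 619200 frames; B emits 60000/1001 × 10320 = 619200000/1001.
Difference = 619200/1001 frames (≈ 618.5814); B is behind A.

619200/1001 frames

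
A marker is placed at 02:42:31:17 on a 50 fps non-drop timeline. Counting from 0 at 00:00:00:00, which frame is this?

frame 487567

Total seconds to the label: (2 × 3600 + 42 × 60 + 31) = 9751.
Frame index = 9751 × 50 + 17 = 487567.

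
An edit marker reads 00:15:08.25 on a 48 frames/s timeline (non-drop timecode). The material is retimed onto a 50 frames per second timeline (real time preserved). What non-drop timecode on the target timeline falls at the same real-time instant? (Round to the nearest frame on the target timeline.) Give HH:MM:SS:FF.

Source frame index: (0×3600 + 15×60 + 8) × 48 + 25 = 43609.
Real time: 43609 / (48) = 43609/48 s.
Target frame: (43609/48) × (50) = 1090225/24 ≈ 45426.042 → 45426.
At 50 labels/s: frame 45426 → 00:15:08:26.

00:15:08:26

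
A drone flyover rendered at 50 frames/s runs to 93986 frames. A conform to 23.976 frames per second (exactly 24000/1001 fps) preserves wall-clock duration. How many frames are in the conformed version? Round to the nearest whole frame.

45068 frames

Frames at target rate = 93986 × (24000/1001) / (50) = 45113280/1001 ≈ 45068.212.
Nearest whole frame: 45068.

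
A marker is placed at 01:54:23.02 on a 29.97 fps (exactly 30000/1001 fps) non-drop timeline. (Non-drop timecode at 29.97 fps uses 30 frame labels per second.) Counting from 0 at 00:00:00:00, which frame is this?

Total seconds to the label: (1 × 3600 + 54 × 60 + 23) = 6863.
Frame index = 6863 × 30 + 2 = 205892.

frame 205892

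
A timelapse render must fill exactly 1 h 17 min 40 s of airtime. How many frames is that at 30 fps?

1 h 17 min 40 s = 4660 s.
Frames = 4660 × 30 = 139800.

139800 frames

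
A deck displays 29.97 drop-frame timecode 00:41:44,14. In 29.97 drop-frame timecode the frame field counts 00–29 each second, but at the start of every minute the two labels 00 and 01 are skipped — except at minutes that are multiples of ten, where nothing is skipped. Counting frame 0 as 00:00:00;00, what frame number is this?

As if non-drop at 30 labels/s: (0 × 3600 + 41 × 60 + 44) × 30 + 14 = 75134.
Minute boundaries passed: 41; those not divisible by 10: 41 − 4 = 37; dropped labels = 2 × 37 = 74.
Actual frame index = 75134 − 74 = 75060.

75060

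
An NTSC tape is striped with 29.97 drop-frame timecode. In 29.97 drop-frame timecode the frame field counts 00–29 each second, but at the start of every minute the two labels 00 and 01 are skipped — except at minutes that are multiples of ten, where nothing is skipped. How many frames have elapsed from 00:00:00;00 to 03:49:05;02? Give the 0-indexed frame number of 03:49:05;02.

As if non-drop at 30 labels/s: (3 × 3600 + 49 × 60 + 5) × 30 + 2 = 412352.
Minute boundaries passed: 229; those not divisible by 10: 229 − 22 = 207; dropped labels = 2 × 207 = 414.
Actual frame index = 412352 − 414 = 411938.

411938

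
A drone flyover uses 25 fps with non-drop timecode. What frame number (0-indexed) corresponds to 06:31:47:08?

Total seconds to the label: (6 × 3600 + 31 × 60 + 47) = 23507.
Frame index = 23507 × 25 + 8 = 587683.

frame 587683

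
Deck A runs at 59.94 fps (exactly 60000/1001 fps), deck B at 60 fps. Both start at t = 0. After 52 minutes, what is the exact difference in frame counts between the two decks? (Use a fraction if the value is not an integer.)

14400/77 frames

52 min = 3120 s.
A emits 60000/1001 × 3120 = 14400000/77 frames; B emits 60 × 3120 = 187200.
Difference = 14400/77 frames (≈ 187.0130); B is ahead of A.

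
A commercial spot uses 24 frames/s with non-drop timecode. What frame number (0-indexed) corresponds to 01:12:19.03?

Total seconds to the label: (1 × 3600 + 12 × 60 + 19) = 4339.
Frame index = 4339 × 24 + 3 = 104139.

frame 104139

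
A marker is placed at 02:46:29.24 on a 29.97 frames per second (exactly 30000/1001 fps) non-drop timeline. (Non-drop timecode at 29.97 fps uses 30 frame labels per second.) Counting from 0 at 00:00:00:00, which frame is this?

Total seconds to the label: (2 × 3600 + 46 × 60 + 29) = 9989.
Frame index = 9989 × 30 + 24 = 299694.

299694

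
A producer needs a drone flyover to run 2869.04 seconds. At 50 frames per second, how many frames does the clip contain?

143452 frames

Frames = 2869.04 × 50 = 143452.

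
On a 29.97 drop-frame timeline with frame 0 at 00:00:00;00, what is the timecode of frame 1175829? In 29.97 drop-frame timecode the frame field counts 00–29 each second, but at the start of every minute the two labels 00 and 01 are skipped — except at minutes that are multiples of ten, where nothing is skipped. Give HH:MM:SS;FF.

10:53:53;15

Each 10-minute DF block holds 10 × 60 × 30 − 9 × 2 = 17982 frames. 1175829 ÷ 17982 → 65 full blocks, remainder 6999.
Within the partial block the first minute is 1800 frames and each further minute 1798, so 3 further minute boundaries passed. Total skipped labels = 18 × 65 + 2 × 3 = 1176.
Non-drop label index = 1175829 + 1176 = 1177005; at 30 labels/s that is 10:53:53:15, i.e. DF 10:53:53;15.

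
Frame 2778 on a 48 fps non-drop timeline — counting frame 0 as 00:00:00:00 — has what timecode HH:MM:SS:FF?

00:00:57:42

2778 ÷ 48 = 57 full seconds, remainder 42 frames.
57 s = 0 h 0 min 57 s.
Timecode: 00:00:57:42.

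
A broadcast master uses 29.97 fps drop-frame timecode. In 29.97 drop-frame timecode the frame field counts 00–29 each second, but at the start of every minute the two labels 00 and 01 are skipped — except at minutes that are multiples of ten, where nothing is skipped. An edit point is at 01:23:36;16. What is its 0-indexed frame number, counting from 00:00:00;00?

150346

Complete 10-minute blocks: 8, each 17982 frames → 143856.
Remaining 3 whole minutes in the current block: 1800 + 2 × 1798 = 5396 frames.
Within the current minute: 36 × 30 + 16 − 2 = 1094 (labels ;00/;01 skipped at this minute). Total = 143856 + 5396 + 1094 = 150346.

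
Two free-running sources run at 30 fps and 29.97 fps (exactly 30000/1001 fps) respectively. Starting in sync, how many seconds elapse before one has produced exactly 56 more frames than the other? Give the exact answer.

28028/15 seconds

The gap grows by |30000/1001 − 30| = 30/1001 frames per second.
Time for a 56-frame gap: 56 ÷ (30/1001) = 28028/15 s.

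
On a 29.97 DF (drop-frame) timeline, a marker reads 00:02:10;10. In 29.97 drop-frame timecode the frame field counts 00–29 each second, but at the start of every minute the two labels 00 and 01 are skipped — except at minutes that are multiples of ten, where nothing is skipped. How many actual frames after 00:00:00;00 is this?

3906

As if non-drop at 30 labels/s: (0 × 3600 + 2 × 60 + 10) × 30 + 10 = 3910.
Minute boundaries passed: 2; those not divisible by 10: 2 − 0 = 2; dropped labels = 2 × 2 = 4.
Actual frame index = 3910 − 4 = 3906.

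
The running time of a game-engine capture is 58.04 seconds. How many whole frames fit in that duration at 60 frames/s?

3482 frames

Frames = 58.04 × 60 = 17412/5 ≈ 3482.4000.
Complete frames: 3482.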